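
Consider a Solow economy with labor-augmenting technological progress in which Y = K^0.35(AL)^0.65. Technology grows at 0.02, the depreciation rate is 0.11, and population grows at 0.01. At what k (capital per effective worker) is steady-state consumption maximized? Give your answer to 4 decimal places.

n + g + δ = 0.01 + 0.02 + 0.11 = 0.14.
Maximizing c = f(k) − (n+g+δ)·k gives f'(k) = n+g+δ, i.e. 0.35·k^(0.35−1) = 0.14, so k_gold = (0.35/0.14)^(1/0.65) ≈ 4.0946.

k_gold ≈ 4.0946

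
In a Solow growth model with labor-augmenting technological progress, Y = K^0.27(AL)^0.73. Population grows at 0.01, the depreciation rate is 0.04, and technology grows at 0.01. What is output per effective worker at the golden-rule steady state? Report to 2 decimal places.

y_gold ≈ 1.74

n + g + δ = 0.01 + 0.01 + 0.04 = 0.06.
At the golden rule the marginal product of capital equals n+g+δ: 0.27·k^(0.27−1) = 0.06. Solving, k_gold = (0.27/0.06)^(1/0.73) ≈ 7.8490.
Output: y_gold = k_gold^0.27 = 7.8490^0.27 ≈ 1.7442.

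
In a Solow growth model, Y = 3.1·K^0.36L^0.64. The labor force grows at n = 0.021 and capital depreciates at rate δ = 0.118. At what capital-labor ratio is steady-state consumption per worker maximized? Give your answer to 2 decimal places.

k_gold ≈ 25.91

Break-even investment rate: n + δ = 0.021 + 0.118 = 0.139.
Setting f'(k) = n+δ gives 0.36·3.1·k^(0.36−1) = 0.139, hence k_gold = (0.36·3.1/0.139)^(1/0.64) ≈ 25.9128.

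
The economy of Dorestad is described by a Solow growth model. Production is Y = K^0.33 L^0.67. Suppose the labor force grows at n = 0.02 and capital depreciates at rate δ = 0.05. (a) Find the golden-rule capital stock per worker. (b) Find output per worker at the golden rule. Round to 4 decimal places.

(a) k_gold ≈ 10.1181; (b) y_gold ≈ 2.1463

Break-even investment rate: n + δ = 0.02 + 0.05 = 0.07.
Maximizing c = f(k) − (n+δ)·k gives f'(k) = n+δ, i.e. 0.33·k^(0.33−1) = 0.07, so k_gold = (0.33/0.07)^(1/0.67) ≈ 10.1181.
y_gold = 10.1181^0.33 ≈ 2.1463.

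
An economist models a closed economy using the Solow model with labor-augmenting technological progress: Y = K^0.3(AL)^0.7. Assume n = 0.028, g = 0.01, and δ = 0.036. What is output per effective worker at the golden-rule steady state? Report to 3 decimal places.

y_gold ≈ 1.822

Capital per effective worker breaks even when investment replaces (n + g + δ)·k; here n + g + δ = 0.074.
Setting f'(k) = n+g+δ gives 0.3·k^(0.3−1) = 0.074, hence k_gold = (0.3/0.074)^(1/0.7) ≈ 7.3861.
Output: y_gold = k_gold^0.3 = 7.3861^0.3 ≈ 1.8219.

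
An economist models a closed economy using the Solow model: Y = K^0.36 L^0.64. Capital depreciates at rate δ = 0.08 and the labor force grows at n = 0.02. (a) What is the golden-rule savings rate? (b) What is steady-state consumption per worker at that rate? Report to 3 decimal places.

(a) s_gold = 0.360; (b) c_gold ≈ 1.316

Capital per worker breaks even when investment replaces (n + δ)·k; here n + δ = 0.1.
For Cobb-Douglas, s_gold equals capital's share: s_gold = 0.36.
At the golden rule the marginal product of capital equals n+δ: 0.36·k^(0.36−1) = 0.1. Solving, k_gold = (0.36/0.1)^(1/0.64) ≈ 7.3998.
y_gold = 7.3998^0.36 ≈ 2.0555; c_gold = (1−0.36)·y_gold ≈ 1.3155.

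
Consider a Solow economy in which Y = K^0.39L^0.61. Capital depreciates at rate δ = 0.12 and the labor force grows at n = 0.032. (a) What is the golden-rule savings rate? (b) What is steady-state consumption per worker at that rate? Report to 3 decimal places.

(a) s_gold = 0.390; (b) c_gold ≈ 1.114

The effective depreciation rate is n + δ = 0.032 + 0.12 = 0.152.
For Cobb-Douglas, s_gold equals capital's share: s_gold = 0.39.
Setting f'(k) = n+δ gives 0.39·k^(0.39−1) = 0.152, hence k_gold = (0.39/0.152)^(1/0.61) ≈ 4.6866.
y_gold = 4.6866^0.39 ≈ 1.8266; c_gold = (1−0.39)·y_gold ≈ 1.1142.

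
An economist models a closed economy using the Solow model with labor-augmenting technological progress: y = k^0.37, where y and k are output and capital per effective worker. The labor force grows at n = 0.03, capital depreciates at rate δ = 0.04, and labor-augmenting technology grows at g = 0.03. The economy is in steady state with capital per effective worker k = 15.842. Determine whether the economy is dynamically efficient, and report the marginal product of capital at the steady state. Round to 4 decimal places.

dynamically inefficient; MPK ≈ 0.0649

The effective depreciation rate is n + g + δ = 0.03 + 0.03 + 0.04 = 0.1.
MPK = 0.37·k^(0.37−1) = 0.37·15.842^(-0.63) ≈ 0.0649.
MPK < 0.1, so the economy is dynamically inefficient (over-saving).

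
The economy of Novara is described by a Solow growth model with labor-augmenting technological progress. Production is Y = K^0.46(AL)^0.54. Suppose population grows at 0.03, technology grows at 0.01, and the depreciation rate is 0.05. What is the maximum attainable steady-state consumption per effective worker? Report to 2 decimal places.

c_gold ≈ 2.17

n + g + δ = 0.03 + 0.01 + 0.05 = 0.09.
At the golden rule the marginal product of capital equals n+g+δ: 0.46·k^(0.46−1) = 0.09. Solving, k_gold = (0.46/0.09)^(1/0.54) ≈ 20.5147.
y_gold = 20.5147^0.46 ≈ 4.0137.
c_gold = y_gold − (n+g+δ)·k_gold = 4.0137 − 0.09·20.5147 ≈ 2.1674.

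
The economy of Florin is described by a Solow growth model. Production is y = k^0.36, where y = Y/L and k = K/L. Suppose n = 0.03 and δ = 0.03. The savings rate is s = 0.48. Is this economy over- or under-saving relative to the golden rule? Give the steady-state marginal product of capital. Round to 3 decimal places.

over-saving; MPK ≈ 0.045

The effective depreciation rate is n + δ = 0.03 + 0.03 = 0.06.
Steady-state k*: s·k^0.36 = 0.06·k gives k* = (0.48/0.06)^(1/0.64) ≈ 25.7678.
MPK = 0.36·25.7678^(-0.64) ≈ 0.0450.
MPK < n+δ = 0.06, so the economy is dynamically inefficient (over-saving).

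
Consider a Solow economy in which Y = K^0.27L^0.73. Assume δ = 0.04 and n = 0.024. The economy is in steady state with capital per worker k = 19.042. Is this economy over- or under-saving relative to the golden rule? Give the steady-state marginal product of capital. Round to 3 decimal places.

over-saving; MPK ≈ 0.031

The effective depreciation rate is n + δ = 0.024 + 0.04 = 0.064.
MPK = 0.27·k^(0.27−1) = 0.27·19.042^(-0.73) ≈ 0.0314.
MPK < 0.064, so the economy is dynamically inefficient (over-saving).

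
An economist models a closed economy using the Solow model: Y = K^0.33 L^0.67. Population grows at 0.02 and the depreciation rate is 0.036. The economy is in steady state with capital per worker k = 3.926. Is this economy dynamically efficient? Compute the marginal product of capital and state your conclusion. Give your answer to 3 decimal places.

n + δ = 0.02 + 0.036 = 0.056.
MPK = 0.33·k^(0.33−1) = 0.33·3.926^(-0.67) ≈ 0.1320.
MPK > 0.056, so the economy is dynamically efficient (under-saving).

dynamically efficient; MPK ≈ 0.132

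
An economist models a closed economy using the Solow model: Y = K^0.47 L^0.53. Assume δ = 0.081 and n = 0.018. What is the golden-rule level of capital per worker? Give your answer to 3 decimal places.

n + δ = 0.018 + 0.081 = 0.099.
At the golden rule the marginal product of capital equals n+δ: 0.47·k^(0.47−1) = 0.099. Solving, k_gold = (0.47/0.099)^(1/0.53) ≈ 18.8949.

k_gold ≈ 18.895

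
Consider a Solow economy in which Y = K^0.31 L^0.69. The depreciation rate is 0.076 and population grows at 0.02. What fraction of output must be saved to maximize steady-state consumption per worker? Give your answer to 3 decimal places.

s_gold = 0.310

The effective depreciation rate is n + δ = 0.02 + 0.076 = 0.096.
At the golden rule MPK = n+δ, and in any Cobb-Douglas steady state s = (n+δ)·k/y = MPK·k/y = capital's share 0.31.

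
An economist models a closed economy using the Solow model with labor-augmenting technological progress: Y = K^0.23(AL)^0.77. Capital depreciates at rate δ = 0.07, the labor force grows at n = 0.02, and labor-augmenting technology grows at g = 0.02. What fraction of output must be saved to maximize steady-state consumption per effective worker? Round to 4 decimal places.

s_gold = 0.2300

Break-even investment rate: n + g + δ = 0.02 + 0.02 + 0.07 = 0.11.
At the golden rule MPK = n+g+δ, and in any Cobb-Douglas steady state s = (n+g+δ)·k/y = MPK·k/y = capital's share 0.23.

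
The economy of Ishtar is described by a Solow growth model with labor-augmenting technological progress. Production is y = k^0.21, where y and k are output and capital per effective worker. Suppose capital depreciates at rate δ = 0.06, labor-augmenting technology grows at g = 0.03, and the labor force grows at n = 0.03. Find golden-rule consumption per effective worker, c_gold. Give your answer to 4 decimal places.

c_gold ≈ 0.9167

n + g + δ = 0.03 + 0.03 + 0.06 = 0.12.
Setting f'(k) = n+g+δ gives 0.21·k^(0.21−1) = 0.12, hence k_gold = (0.21/0.12)^(1/0.79) ≈ 2.0307.
y_gold = 2.0307^0.21 ≈ 1.1604.
c_gold = y_gold − (n+g+δ)·k_gold = 1.1604 − 0.12·2.0307 ≈ 0.9167.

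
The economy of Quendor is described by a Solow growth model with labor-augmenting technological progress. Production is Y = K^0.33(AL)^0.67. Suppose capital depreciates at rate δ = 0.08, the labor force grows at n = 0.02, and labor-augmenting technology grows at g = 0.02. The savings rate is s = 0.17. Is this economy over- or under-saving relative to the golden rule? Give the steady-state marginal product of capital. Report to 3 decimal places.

under-saving; MPK ≈ 0.233

n + g + δ = 0.02 + 0.02 + 0.08 = 0.12.
Steady-state k*: s·k^0.33 = 0.12·k gives k* = (0.17/0.12)^(1/0.67) ≈ 1.6818.
MPK = 0.33·1.6818^(-0.67) ≈ 0.2329.
MPK > n+g+δ = 0.12, so the economy is dynamically efficient (under-saving).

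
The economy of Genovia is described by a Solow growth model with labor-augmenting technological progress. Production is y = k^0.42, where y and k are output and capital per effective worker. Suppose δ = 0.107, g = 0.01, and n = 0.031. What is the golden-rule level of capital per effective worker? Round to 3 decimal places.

k_gold ≈ 6.040

The effective depreciation rate is n + g + δ = 0.031 + 0.01 + 0.107 = 0.148.
At the golden rule the marginal product of capital equals n+g+δ: 0.42·k^(0.42−1) = 0.148. Solving, k_gold = (0.42/0.148)^(1/0.58) ≈ 6.0397.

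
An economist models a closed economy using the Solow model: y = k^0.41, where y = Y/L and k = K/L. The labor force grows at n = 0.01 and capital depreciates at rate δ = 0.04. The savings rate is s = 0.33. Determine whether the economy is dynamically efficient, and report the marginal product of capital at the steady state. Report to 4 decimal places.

Break-even investment rate: n + δ = 0.01 + 0.04 = 0.05.
Steady-state k*: s·k^0.41 = 0.05·k gives k* = (0.33/0.05)^(1/0.59) ≈ 24.4939.
MPK = 0.41·24.4939^(-0.59) ≈ 0.0621.
MPK > n+δ = 0.05, so the economy is dynamically efficient (under-saving).

dynamically efficient; MPK ≈ 0.0621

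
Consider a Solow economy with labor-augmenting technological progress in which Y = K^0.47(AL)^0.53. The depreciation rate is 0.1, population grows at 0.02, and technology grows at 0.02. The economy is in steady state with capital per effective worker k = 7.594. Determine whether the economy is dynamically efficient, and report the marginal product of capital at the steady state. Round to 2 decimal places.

The effective depreciation rate is n + g + δ = 0.02 + 0.02 + 0.1 = 0.14.
MPK = 0.47·k^(0.47−1) = 0.47·7.594^(-0.53) ≈ 0.1605.
MPK > 0.14, so the economy is dynamically efficient (under-saving).

dynamically efficient; MPK ≈ 0.16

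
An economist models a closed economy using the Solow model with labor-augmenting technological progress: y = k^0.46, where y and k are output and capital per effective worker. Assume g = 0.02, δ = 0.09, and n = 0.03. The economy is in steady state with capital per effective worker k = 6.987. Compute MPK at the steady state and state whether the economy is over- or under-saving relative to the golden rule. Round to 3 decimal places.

n + g + δ = 0.03 + 0.02 + 0.09 = 0.14.
MPK = 0.46·k^(0.46−1) = 0.46·6.987^(-0.54) ≈ 0.1610.
MPK > 0.14, so the economy is dynamically efficient (under-saving).

under-saving; MPK ≈ 0.161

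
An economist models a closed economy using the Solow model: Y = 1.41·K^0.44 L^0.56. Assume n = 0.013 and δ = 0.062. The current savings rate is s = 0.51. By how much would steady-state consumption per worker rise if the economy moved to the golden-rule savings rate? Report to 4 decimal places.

Δc ≈ 0.0722

Capital per worker breaks even when investment replaces (n + δ)·k; here n + δ = 0.075.
Current steady state (s = 0.51): k* = (0.51·1.41/0.075)^(1/0.56) ≈ 56.6351, y* = 1.41·56.6351^0.44 ≈ 8.3287, c* = (1−0.51)·8.3287 ≈ 4.0811.
Setting f'(k) = n+δ gives 0.44·1.41·k^(0.44−1) = 0.075, hence k_gold = (0.44·1.41/0.075)^(1/0.56) ≈ 43.5101.
y_gold = 1.41·43.5101^0.44 ≈ 7.4165, c_gold = y_gold − 0.075·k_gold ≈ 4.1532.
Gain: Δc = 4.1532 − 4.0811 ≈ 0.0722.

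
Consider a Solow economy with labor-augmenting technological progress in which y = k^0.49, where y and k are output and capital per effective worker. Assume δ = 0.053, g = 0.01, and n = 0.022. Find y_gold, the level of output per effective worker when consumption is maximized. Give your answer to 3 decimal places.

n + g + δ = 0.022 + 0.01 + 0.053 = 0.085.
At the golden rule the marginal product of capital equals n+g+δ: 0.49·k^(0.49−1) = 0.085. Solving, k_gold = (0.49/0.085)^(1/0.51) ≈ 31.0256.
Output: y_gold = k_gold^0.49 = 31.0256^0.49 ≈ 5.3820.

y_gold ≈ 5.382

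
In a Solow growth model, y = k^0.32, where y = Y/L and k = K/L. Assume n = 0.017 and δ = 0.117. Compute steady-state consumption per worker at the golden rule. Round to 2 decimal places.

c_gold ≈ 1.02

Break-even investment rate: n + δ = 0.017 + 0.117 = 0.134.
Maximizing c = f(k) − (n+δ)·k gives f'(k) = n+δ, i.e. 0.32·k^(0.32−1) = 0.134, so k_gold = (0.32/0.134)^(1/0.68) ≈ 3.5971.
y_gold = 3.5971^0.32 ≈ 1.5063.
c_gold = y_gold − (n+δ)·k_gold = 1.5063 − 0.134·3.5971 ≈ 1.0243.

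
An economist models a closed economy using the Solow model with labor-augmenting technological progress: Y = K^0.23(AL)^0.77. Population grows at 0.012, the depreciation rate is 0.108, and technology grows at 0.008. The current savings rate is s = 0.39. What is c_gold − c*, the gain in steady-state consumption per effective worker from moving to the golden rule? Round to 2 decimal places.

Δc ≈ 0.07

Break-even investment rate: n + g + δ = 0.012 + 0.008 + 0.108 = 0.128.
Current steady state (s = 0.39): k* = (0.39/0.128)^(1/0.77) ≈ 4.2499, y* = 4.2499^0.23 ≈ 1.3949, c* = (1−0.39)·1.3949 ≈ 0.8509.
Maximizing c = f(k) − (n+g+δ)·k gives f'(k) = n+g+δ, i.e. 0.23·k^(0.23−1) = 0.128, so k_gold = (0.23/0.128)^(1/0.77) ≈ 2.1406.
y_gold = 2.1406^0.23 ≈ 1.1913, c_gold = y_gold − 0.128·k_gold ≈ 0.9173.
Gain: Δc = 0.9173 − 0.8509 ≈ 0.0664.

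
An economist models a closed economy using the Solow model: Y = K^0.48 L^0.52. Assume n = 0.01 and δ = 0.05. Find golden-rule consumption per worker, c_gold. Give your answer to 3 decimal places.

n + δ = 0.01 + 0.05 = 0.06.
At the golden rule the marginal product of capital equals n+δ: 0.48·k^(0.48−1) = 0.06. Solving, k_gold = (0.48/0.06)^(1/0.52) ≈ 54.5395.
y_gold = 54.5395^0.48 ≈ 6.8174.
c_gold = y_gold − (n+δ)·k_gold = 6.8174 − 0.06·54.5395 ≈ 3.5451.

c_gold ≈ 3.545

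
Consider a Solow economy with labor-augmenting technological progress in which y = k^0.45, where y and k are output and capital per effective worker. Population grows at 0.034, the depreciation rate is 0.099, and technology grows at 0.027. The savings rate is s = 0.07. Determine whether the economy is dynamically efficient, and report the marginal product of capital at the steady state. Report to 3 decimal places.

dynamically efficient; MPK ≈ 1.029

Capital per effective worker breaks even when investment replaces (n + g + δ)·k; here n + g + δ = 0.16.
Steady-state k*: s·k^0.45 = 0.16·k gives k* = (0.07/0.16)^(1/0.55) ≈ 0.2225.
MPK = 0.45·0.2225^(-0.55) ≈ 1.0286.
MPK > n+g+δ = 0.16, so the economy is dynamically efficient (under-saving).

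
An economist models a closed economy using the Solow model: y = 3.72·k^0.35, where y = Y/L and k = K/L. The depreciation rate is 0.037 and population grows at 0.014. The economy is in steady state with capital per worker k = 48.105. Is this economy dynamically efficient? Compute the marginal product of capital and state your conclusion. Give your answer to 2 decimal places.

n + δ = 0.014 + 0.037 = 0.051.
MPK = 0.35·3.72·k^(0.35−1) = 0.35·3.72·48.105^(-0.65) ≈ 0.1050.
MPK > 0.051, so the economy is dynamically efficient (under-saving).

dynamically efficient; MPK ≈ 0.10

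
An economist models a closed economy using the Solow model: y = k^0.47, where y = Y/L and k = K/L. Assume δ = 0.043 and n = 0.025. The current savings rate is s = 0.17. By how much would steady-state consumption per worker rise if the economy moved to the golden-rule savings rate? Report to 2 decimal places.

The effective depreciation rate is n + δ = 0.025 + 0.043 = 0.068.
Current steady state (s = 0.17): k* = (0.17/0.068)^(1/0.53) ≈ 5.6342, y* = 5.6342^0.47 ≈ 2.2537, c* = (1−0.17)·2.2537 ≈ 1.8705.
At the golden rule the marginal product of capital equals n+δ: 0.47·k^(0.47−1) = 0.068. Solving, k_gold = (0.47/0.068)^(1/0.53) ≈ 38.3822.
y_gold = 38.3822^0.47 ≈ 5.5532, c_gold = y_gold − 0.068·k_gold ≈ 2.9432.
Gain: Δc = 2.9432 − 1.8705 ≈ 1.0726.

Δc ≈ 1.07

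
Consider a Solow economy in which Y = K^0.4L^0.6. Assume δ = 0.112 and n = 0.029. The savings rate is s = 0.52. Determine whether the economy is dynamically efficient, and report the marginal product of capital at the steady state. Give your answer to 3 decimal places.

Break-even investment rate: n + δ = 0.029 + 0.112 = 0.141.
Steady-state k*: s·k^0.4 = 0.141·k gives k* = (0.52/0.141)^(1/0.6) ≈ 8.8032.
MPK = 0.4·8.8032^(-0.6) ≈ 0.1085.
MPK < n+δ = 0.141, so the economy is dynamically inefficient (over-saving).

dynamically inefficient; MPK ≈ 0.108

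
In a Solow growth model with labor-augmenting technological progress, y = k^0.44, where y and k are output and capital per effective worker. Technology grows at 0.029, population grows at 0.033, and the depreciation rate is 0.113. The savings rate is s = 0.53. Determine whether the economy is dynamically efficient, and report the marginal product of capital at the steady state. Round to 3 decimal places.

dynamically inefficient; MPK ≈ 0.145

Break-even investment rate: n + g + δ = 0.033 + 0.029 + 0.113 = 0.175.
Steady-state k*: s·k^0.44 = 0.175·k gives k* = (0.53/0.175)^(1/0.56) ≈ 7.2336.
MPK = 0.44·7.2336^(-0.56) ≈ 0.1453.
MPK < n+g+δ = 0.175, so the economy is dynamically inefficient (over-saving).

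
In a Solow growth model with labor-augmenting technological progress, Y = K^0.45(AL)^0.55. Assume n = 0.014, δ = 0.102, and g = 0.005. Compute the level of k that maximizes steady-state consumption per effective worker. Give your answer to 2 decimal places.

k_gold ≈ 10.89

Capital per effective worker breaks even when investment replaces (n + g + δ)·k; here n + g + δ = 0.121.
At the golden rule the marginal product of capital equals n+g+δ: 0.45·k^(0.45−1) = 0.121. Solving, k_gold = (0.45/0.121)^(1/0.55) ≈ 10.8928.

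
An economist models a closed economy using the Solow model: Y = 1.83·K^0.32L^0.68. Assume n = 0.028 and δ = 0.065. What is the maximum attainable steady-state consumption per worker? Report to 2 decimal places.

c_gold ≈ 2.96

n + δ = 0.028 + 0.065 = 0.093.
Setting f'(k) = n+δ gives 0.32·1.83·k^(0.32−1) = 0.093, hence k_gold = (0.32·1.83/0.093)^(1/0.68) ≈ 14.9683.
y_gold = 1.83·14.9683^0.32 ≈ 4.3502.
c_gold = y_gold − (n+δ)·k_gold = 4.3502 − 0.093·14.9683 ≈ 2.9581.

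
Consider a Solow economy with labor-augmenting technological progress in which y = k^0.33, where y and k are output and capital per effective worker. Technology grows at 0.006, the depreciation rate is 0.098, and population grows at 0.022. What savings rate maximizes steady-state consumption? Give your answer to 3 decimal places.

s_gold = 0.330

Break-even investment rate: n + g + δ = 0.022 + 0.006 + 0.098 = 0.126.
At the golden rule MPK = n+g+δ, and in any Cobb-Douglas steady state s = (n+g+δ)·k/y = MPK·k/y = capital's share 0.33.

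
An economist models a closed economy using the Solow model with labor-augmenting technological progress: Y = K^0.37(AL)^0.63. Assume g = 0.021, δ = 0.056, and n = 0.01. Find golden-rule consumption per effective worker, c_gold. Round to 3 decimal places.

c_gold ≈ 1.474

Capital per effective worker breaks even when investment replaces (n + g + δ)·k; here n + g + δ = 0.087.
Setting f'(k) = n+g+δ gives 0.37·k^(0.37−1) = 0.087, hence k_gold = (0.37/0.087)^(1/0.63) ≈ 9.9520.
y_gold = 9.9520^0.37 ≈ 2.3401.
c_gold = y_gold − (n+g+δ)·k_gold = 2.3401 − 0.087·9.9520 ≈ 1.4742.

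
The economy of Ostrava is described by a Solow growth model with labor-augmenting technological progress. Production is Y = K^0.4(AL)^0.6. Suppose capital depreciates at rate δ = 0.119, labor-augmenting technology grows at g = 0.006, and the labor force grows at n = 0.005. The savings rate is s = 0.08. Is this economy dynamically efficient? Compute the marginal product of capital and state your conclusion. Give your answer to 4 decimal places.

dynamically efficient; MPK ≈ 0.6500

The effective depreciation rate is n + g + δ = 0.005 + 0.006 + 0.119 = 0.13.
Steady-state k*: s·k^0.4 = 0.13·k gives k* = (0.08/0.13)^(1/0.6) ≈ 0.4452.
MPK = 0.4·0.4452^(-0.6) ≈ 0.6500.
MPK > n+g+δ = 0.13, so the economy is dynamically efficient (under-saving).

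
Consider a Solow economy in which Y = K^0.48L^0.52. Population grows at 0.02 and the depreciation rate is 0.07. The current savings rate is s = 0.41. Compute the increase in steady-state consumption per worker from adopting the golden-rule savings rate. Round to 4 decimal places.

Δc ≈ 0.0464

Capital per worker breaks even when investment replaces (n + δ)·k; here n + δ = 0.09.
Current steady state (s = 0.41): k* = (0.41/0.09)^(1/0.52) ≈ 18.4682, y* = 18.4682^0.48 ≈ 4.0540, c* = (1−0.41)·4.0540 ≈ 2.3919.
Golden rule sets MPK = n+δ: 0.48·k^(0.48−1) = 0.09, so k_gold = (0.48/0.09)^(1/0.52) ≈ 25.0077.
y_gold = 25.0077^0.48 ≈ 4.6890, c_gold = y_gold − 0.09·k_gold ≈ 2.4383.
Gain: Δc = 2.4383 − 2.3919 ≈ 0.0464.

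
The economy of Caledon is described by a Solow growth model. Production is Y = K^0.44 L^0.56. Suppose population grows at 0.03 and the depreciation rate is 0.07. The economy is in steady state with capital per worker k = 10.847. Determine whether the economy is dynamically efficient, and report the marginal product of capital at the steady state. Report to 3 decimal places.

dynamically efficient; MPK ≈ 0.116

The effective depreciation rate is n + δ = 0.03 + 0.07 = 0.1.
MPK = 0.44·k^(0.44−1) = 0.44·10.847^(-0.56) ≈ 0.1158.
MPK > 0.1, so the economy is dynamically efficient (under-saving).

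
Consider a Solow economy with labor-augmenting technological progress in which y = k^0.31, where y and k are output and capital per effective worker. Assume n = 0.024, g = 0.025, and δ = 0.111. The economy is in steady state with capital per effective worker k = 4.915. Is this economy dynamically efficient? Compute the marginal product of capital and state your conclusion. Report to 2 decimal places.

n + g + δ = 0.024 + 0.025 + 0.111 = 0.16.
MPK = 0.31·k^(0.31−1) = 0.31·4.915^(-0.69) ≈ 0.1033.
MPK < 0.16, so the economy is dynamically inefficient (over-saving).

dynamically inefficient; MPK ≈ 0.10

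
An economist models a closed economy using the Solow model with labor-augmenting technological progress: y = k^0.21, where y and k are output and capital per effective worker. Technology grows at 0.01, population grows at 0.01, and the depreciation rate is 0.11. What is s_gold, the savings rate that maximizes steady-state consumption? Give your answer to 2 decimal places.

s_gold = 0.21

Capital per effective worker breaks even when investment replaces (n + g + δ)·k; here n + g + δ = 0.13.
At the golden rule MPK = n+g+δ, and in any Cobb-Douglas steady state s = (n+g+δ)·k/y = MPK·k/y = capital's share 0.21.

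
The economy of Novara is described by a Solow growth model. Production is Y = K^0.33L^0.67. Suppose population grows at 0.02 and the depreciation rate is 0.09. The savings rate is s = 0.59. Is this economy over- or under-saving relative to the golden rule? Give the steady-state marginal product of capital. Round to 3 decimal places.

Capital per worker breaks even when investment replaces (n + δ)·k; here n + δ = 0.11.
Steady-state k*: s·k^0.33 = 0.11·k gives k* = (0.59/0.11)^(1/0.67) ≈ 12.2672.
MPK = 0.33·12.2672^(-0.67) ≈ 0.0615.
MPK < n+δ = 0.11, so the economy is dynamically inefficient (over-saving).

over-saving; MPK ≈ 0.062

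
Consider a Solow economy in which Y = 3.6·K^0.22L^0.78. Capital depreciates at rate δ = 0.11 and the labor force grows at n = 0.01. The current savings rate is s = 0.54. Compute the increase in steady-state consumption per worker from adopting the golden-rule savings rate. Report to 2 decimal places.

Break-even investment rate: n + δ = 0.01 + 0.11 = 0.12.
Current steady state (s = 0.54): k* = (0.54·3.6/0.12)^(1/0.78) ≈ 35.5353, y* = 3.6·35.5353^0.22 ≈ 7.8967, c* = (1−0.54)·7.8967 ≈ 3.6325.
Setting f'(k) = n+δ gives 0.22·3.6·k^(0.22−1) = 0.12, hence k_gold = (0.22·3.6/0.12)^(1/0.78) ≈ 11.2382.
y_gold = 3.6·11.2382^0.22 ≈ 6.1299, c_gold = y_gold − 0.12·k_gold ≈ 4.7813.
Gain: Δc = 4.7813 − 3.6325 ≈ 1.1489.

Δc ≈ 1.15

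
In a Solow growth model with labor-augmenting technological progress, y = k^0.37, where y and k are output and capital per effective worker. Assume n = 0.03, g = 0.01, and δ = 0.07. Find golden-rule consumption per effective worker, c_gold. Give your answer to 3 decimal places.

c_gold ≈ 1.285

Break-even investment rate: n + g + δ = 0.03 + 0.01 + 0.07 = 0.11.
Maximizing c = f(k) − (n+g+δ)·k gives f'(k) = n+g+δ, i.e. 0.37·k^(0.37−1) = 0.11, so k_gold = (0.37/0.11)^(1/0.63) ≈ 6.8581.
y_gold = 6.8581^0.37 ≈ 2.0389.
c_gold = y_gold − (n+g+δ)·k_gold = 2.0389 − 0.11·6.8581 ≈ 1.2845.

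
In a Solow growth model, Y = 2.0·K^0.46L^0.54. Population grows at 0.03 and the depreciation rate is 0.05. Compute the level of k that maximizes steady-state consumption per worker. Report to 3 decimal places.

k_gold ≈ 92.099

The effective depreciation rate is n + δ = 0.03 + 0.05 = 0.08.
Maximizing c = f(k) − (n+δ)·k gives f'(k) = n+δ, i.e. 0.46·2.0·k^(0.46−1) = 0.08, so k_gold = (0.46·2.0/0.08)^(1/0.54) ≈ 92.0991.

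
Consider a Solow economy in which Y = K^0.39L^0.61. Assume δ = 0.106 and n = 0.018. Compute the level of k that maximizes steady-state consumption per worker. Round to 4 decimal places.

The effective depreciation rate is n + δ = 0.018 + 0.106 = 0.124.
At the golden rule the marginal product of capital equals n+δ: 0.39·k^(0.39−1) = 0.124. Solving, k_gold = (0.39/0.124)^(1/0.61) ≈ 6.5435.

k_gold ≈ 6.5435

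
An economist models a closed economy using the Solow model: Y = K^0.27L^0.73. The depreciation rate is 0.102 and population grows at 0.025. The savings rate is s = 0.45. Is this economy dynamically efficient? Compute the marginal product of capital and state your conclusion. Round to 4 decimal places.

dynamically inefficient; MPK ≈ 0.0762

The effective depreciation rate is n + δ = 0.025 + 0.102 = 0.127.
Steady-state k*: s·k^0.27 = 0.127·k gives k* = (0.45/0.127)^(1/0.73) ≈ 5.6574.
MPK = 0.27·5.6574^(-0.73) ≈ 0.0762.
MPK < n+δ = 0.127, so the economy is dynamically inefficient (over-saving).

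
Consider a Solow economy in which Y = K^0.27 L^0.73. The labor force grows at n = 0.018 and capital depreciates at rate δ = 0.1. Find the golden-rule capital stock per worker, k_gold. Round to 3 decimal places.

k_gold ≈ 3.108

n + δ = 0.018 + 0.1 = 0.118.
At the golden rule the marginal product of capital equals n+δ: 0.27·k^(0.27−1) = 0.118. Solving, k_gold = (0.27/0.118)^(1/0.73) ≈ 3.1077.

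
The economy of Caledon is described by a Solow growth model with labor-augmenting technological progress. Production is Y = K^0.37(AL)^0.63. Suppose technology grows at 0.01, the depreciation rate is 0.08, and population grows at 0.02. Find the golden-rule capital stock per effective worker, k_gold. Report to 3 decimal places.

The effective depreciation rate is n + g + δ = 0.02 + 0.01 + 0.08 = 0.11.
At the golden rule the marginal product of capital equals n+g+δ: 0.37·k^(0.37−1) = 0.11. Solving, k_gold = (0.37/0.11)^(1/0.63) ≈ 6.8581.

k_gold ≈ 6.858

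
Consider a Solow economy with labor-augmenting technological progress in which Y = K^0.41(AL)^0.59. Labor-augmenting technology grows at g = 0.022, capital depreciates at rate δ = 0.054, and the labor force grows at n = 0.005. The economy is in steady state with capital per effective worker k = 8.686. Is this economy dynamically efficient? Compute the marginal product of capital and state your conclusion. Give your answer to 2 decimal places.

n + g + δ = 0.005 + 0.022 + 0.054 = 0.081.
MPK = 0.41·k^(0.41−1) = 0.41·8.686^(-0.59) ≈ 0.1145.
MPK > 0.081, so the economy is dynamically efficient (under-saving).

dynamically efficient; MPK ≈ 0.11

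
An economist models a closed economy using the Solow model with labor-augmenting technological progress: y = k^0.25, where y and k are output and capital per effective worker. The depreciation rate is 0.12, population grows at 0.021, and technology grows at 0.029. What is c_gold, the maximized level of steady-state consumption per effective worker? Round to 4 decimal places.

The effective depreciation rate is n + g + δ = 0.021 + 0.029 + 0.12 = 0.17.
At the golden rule the marginal product of capital equals n+g+δ: 0.25·k^(0.25−1) = 0.17. Solving, k_gold = (0.25/0.17)^(1/0.75) ≈ 1.6723.
y_gold = 1.6723^0.25 ≈ 1.1372.
c_gold = y_gold − (n+g+δ)·k_gold = 1.1372 − 0.17·1.6723 ≈ 0.8529.

c_gold ≈ 0.8529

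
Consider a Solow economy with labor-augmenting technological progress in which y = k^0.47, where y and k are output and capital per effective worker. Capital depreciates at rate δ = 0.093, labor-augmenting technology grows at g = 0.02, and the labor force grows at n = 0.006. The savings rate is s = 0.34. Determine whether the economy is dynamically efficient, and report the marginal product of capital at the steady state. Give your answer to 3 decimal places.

n + g + δ = 0.006 + 0.02 + 0.093 = 0.119.
Steady-state k*: s·k^0.47 = 0.119·k gives k* = (0.34/0.119)^(1/0.53) ≈ 7.2485.
MPK = 0.47·7.2485^(-0.53) ≈ 0.1645.
MPK > n+g+δ = 0.119, so the economy is dynamically efficient (under-saving).

dynamically efficient; MPK ≈ 0.164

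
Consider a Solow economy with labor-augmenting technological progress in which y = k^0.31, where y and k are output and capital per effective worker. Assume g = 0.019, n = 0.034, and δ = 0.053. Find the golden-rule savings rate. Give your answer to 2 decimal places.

s_gold = 0.31

Capital per effective worker breaks even when investment replaces (n + g + δ)·k; here n + g + δ = 0.106.
At the golden rule MPK = n+g+δ, and in any Cobb-Douglas steady state s = (n+g+δ)·k/y = MPK·k/y = capital's share 0.31.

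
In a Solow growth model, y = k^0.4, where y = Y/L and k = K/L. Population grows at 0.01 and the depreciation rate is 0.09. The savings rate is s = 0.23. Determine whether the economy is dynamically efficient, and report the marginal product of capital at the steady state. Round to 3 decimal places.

dynamically efficient; MPK ≈ 0.174

Break-even investment rate: n + δ = 0.01 + 0.09 = 0.1.
Steady-state k*: s·k^0.4 = 0.1·k gives k* = (0.23/0.1)^(1/0.6) ≈ 4.0076.
MPK = 0.4·4.0076^(-0.6) ≈ 0.1739.
MPK > n+δ = 0.1, so the economy is dynamically efficient (under-saving).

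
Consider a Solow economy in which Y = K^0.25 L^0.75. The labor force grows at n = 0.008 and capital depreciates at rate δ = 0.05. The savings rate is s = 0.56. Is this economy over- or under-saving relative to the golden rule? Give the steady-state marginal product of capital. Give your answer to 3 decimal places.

over-saving; MPK ≈ 0.026

Break-even investment rate: n + δ = 0.008 + 0.05 = 0.058.
Steady-state k*: s·k^0.25 = 0.058·k gives k* = (0.56/0.058)^(1/0.75) ≈ 20.5595.
MPK = 0.25·20.5595^(-0.75) ≈ 0.0259.
MPK < n+δ = 0.058, so the economy is dynamically inefficient (over-saving).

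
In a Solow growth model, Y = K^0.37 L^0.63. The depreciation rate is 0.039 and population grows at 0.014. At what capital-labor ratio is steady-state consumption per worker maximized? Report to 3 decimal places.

Break-even investment rate: n + δ = 0.014 + 0.039 = 0.053.
Golden rule sets MPK = n+δ: 0.37·k^(0.37−1) = 0.053, so k_gold = (0.37/0.053)^(1/0.63) ≈ 21.8557.

k_gold ≈ 21.856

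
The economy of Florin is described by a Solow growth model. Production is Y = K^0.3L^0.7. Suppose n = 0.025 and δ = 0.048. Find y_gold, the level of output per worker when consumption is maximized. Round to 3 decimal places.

y_gold ≈ 1.833

n + δ = 0.025 + 0.048 = 0.073.
Maximizing c = f(k) − (n+δ)·k gives f'(k) = n+δ, i.e. 0.3·k^(0.3−1) = 0.073, so k_gold = (0.3/0.073)^(1/0.7) ≈ 7.5310.
Output: y_gold = k_gold^0.3 = 7.5310^0.3 ≈ 1.8326.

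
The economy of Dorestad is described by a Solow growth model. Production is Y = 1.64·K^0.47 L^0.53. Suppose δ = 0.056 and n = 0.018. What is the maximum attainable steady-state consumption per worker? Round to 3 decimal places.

The effective depreciation rate is n + δ = 0.018 + 0.056 = 0.074.
Maximizing c = f(k) − (n+δ)·k gives f'(k) = n+δ, i.e. 0.47·1.64·k^(0.47−1) = 0.074, so k_gold = (0.47·1.64/0.074)^(1/0.53) ≈ 83.2161.
y_gold = 1.64·83.2161^0.47 ≈ 13.1021.
c_gold = y_gold − (n+δ)·k_gold = 13.1021 − 0.074·83.2161 ≈ 6.9441.

c_gold ≈ 6.944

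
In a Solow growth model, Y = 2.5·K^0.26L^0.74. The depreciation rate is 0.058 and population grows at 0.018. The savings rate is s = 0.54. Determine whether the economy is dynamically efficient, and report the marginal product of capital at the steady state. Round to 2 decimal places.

dynamically inefficient; MPK ≈ 0.04

n + δ = 0.018 + 0.058 = 0.076.
Steady-state k*: s·A·k^0.26 = 0.076·k gives k* = (0.54·2.5/0.076)^(1/0.74) ≈ 48.8136.
MPK = 0.26·2.5·48.8136^(-0.74) ≈ 0.0366.
MPK < n+δ = 0.076, so the economy is dynamically inefficient (over-saving).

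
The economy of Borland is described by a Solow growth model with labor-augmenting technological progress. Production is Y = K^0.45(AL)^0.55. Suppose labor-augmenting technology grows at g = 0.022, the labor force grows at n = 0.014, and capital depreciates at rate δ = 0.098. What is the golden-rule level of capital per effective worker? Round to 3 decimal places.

k_gold ≈ 9.048

Capital per effective worker breaks even when investment replaces (n + g + δ)·k; here n + g + δ = 0.134.
Setting f'(k) = n+g+δ gives 0.45·k^(0.45−1) = 0.134, hence k_gold = (0.45/0.134)^(1/0.55) ≈ 9.0481.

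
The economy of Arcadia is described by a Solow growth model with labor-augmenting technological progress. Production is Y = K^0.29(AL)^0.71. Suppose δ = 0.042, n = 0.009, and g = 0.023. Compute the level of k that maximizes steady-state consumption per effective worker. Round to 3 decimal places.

k_gold ≈ 6.846

n + g + δ = 0.009 + 0.023 + 0.042 = 0.074.
Maximizing c = f(k) − (n+g+δ)·k gives f'(k) = n+g+δ, i.e. 0.29·k^(0.29−1) = 0.074, so k_gold = (0.29/0.074)^(1/0.71) ≈ 6.8461.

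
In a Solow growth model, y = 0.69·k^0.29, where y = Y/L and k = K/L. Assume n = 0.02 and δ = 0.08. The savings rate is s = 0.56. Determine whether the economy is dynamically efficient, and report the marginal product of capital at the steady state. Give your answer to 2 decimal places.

Capital per worker breaks even when investment replaces (n + δ)·k; here n + δ = 0.1.
Steady-state k*: s·A·k^0.29 = 0.1·k gives k* = (0.56·0.69/0.1)^(1/0.71) ≈ 6.7114.
MPK = 0.29·0.69·6.7114^(-0.71) ≈ 0.0518.
MPK < n+δ = 0.1, so the economy is dynamically inefficient (over-saving).

dynamically inefficient; MPK ≈ 0.05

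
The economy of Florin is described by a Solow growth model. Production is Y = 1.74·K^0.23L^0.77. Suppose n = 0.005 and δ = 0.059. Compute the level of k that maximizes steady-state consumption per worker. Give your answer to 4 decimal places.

Break-even investment rate: n + δ = 0.005 + 0.059 = 0.064.
Setting f'(k) = n+δ gives 0.23·1.74·k^(0.23−1) = 0.064, hence k_gold = (0.23·1.74/0.064)^(1/0.77) ≈ 10.8117.

k_gold ≈ 10.8117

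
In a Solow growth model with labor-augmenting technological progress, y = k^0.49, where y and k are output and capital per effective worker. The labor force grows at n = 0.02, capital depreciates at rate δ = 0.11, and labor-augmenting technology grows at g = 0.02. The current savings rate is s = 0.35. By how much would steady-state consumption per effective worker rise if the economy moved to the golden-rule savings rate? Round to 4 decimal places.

The effective depreciation rate is n + g + δ = 0.02 + 0.02 + 0.11 = 0.15.
Current steady state (s = 0.35): k* = (0.35/0.15)^(1/0.51) ≈ 5.2665, y* = 5.2665^0.49 ≈ 2.2571, c* = (1−0.35)·2.2571 ≈ 1.4671.
Setting f'(k) = n+g+δ gives 0.49·k^(0.49−1) = 0.15, hence k_gold = (0.49/0.15)^(1/0.51) ≈ 10.1871.
y_gold = 10.1871^0.49 ≈ 3.1185, c_gold = y_gold − 0.15·k_gold ≈ 1.5904.
Gain: Δc = 1.5904 − 1.4671 ≈ 0.1233.

Δc ≈ 0.1233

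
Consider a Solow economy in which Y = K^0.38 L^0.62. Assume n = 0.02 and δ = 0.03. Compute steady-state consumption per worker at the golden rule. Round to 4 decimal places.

Break-even investment rate: n + δ = 0.02 + 0.03 = 0.05.
Golden rule sets MPK = n+δ: 0.38·k^(0.38−1) = 0.05, so k_gold = (0.38/0.05)^(1/0.62) ≈ 26.3431.
y_gold = 26.3431^0.38 ≈ 3.4662.
c_gold = y_gold − (n+δ)·k_gold = 3.4662 − 0.05·26.3431 ≈ 2.1490.

c_gold ≈ 2.1490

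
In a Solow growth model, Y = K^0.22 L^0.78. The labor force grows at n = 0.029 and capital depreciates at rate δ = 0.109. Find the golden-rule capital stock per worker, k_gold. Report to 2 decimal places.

The effective depreciation rate is n + δ = 0.029 + 0.109 = 0.138.
Setting f'(k) = n+δ gives 0.22·k^(0.22−1) = 0.138, hence k_gold = (0.22/0.138)^(1/0.78) ≈ 1.8183.

k_gold ≈ 1.82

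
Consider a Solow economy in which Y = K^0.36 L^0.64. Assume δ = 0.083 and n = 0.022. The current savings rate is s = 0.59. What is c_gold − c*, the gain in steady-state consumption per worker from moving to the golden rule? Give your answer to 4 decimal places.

Capital per worker breaks even when investment replaces (n + δ)·k; here n + δ = 0.105.
Current steady state (s = 0.59): k* = (0.59/0.105)^(1/0.64) ≈ 14.8371, y* = 14.8371^0.36 ≈ 2.6405, c* = (1−0.59)·2.6405 ≈ 1.0826.
Maximizing c = f(k) − (n+δ)·k gives f'(k) = n+δ, i.e. 0.36·k^(0.36−1) = 0.105, so k_gold = (0.36/0.105)^(1/0.64) ≈ 6.8567.
y_gold = 6.8567^0.36 ≈ 1.9999, c_gold = y_gold − 0.105·k_gold ≈ 1.2799.
Gain: Δc = 1.2799 − 1.0826 ≈ 0.1973.

Δc ≈ 0.1973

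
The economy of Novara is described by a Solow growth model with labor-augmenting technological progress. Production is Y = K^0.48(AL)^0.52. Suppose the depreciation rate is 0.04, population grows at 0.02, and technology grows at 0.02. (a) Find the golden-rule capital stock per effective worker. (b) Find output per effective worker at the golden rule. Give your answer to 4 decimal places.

(a) k_gold ≈ 31.3650; (b) y_gold ≈ 5.2275

n + g + δ = 0.02 + 0.02 + 0.04 = 0.08.
At the golden rule the marginal product of capital equals n+g+δ: 0.48·k^(0.48−1) = 0.08. Solving, k_gold = (0.48/0.08)^(1/0.52) ≈ 31.3650.
y_gold = 31.3650^0.48 ≈ 5.2275.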